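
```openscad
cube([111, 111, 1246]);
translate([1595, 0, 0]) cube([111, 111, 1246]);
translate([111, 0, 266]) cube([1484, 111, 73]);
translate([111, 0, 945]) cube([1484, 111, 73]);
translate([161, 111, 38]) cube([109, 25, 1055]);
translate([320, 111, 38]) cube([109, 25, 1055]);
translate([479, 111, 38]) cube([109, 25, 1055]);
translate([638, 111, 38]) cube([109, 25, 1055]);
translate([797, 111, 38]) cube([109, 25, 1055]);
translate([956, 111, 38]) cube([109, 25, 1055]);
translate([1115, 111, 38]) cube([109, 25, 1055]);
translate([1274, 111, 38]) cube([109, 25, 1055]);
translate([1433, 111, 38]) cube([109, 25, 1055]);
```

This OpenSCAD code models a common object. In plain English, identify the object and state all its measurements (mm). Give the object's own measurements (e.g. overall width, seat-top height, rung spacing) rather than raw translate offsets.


A fence section. Two 111×111 mm posts, 1246 mm tall, stand on the floor with a clear span of 1484 mm between their inner faces. Two horizontal rails of 111×73 mm section span the gap between the posts with their undersides at z = 266 mm and z = 945 mm, flush with the posts' −y face. 9 pickets, each 109 mm wide, 25 mm thick and 1055 mm tall, are fixed to the +y face of the rails with their bottoms at z = 38 mm, spaced across the span with a 50 mm gap after the −x post and between neighbouring pickets, with 53 mm left before the +x post.


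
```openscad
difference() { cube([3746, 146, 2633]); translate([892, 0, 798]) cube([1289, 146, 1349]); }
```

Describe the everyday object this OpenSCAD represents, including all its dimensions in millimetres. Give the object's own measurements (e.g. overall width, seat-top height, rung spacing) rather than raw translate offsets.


A wall 3746 mm long (x), 146 mm thick (y), 2633 mm tall, with a rectangular window opening cut through it. The opening is 1289 mm wide and 1349 mm tall; its sill is at z = 798 mm and its near (−x) edge is 892 mm from the wall's −x end. The opening passes through the full wall thickness.


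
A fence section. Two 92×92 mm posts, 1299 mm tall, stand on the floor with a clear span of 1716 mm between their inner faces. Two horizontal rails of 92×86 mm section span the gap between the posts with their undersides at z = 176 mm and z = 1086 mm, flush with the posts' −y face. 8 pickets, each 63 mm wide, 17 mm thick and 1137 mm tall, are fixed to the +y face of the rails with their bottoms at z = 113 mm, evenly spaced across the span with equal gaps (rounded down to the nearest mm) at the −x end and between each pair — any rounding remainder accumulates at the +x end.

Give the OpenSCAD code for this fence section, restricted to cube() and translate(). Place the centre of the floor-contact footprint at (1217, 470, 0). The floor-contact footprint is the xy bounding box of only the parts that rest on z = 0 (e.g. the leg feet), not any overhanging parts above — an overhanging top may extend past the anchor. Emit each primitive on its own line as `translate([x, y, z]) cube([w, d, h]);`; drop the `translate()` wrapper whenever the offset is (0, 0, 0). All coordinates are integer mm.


translate([267, 424, 0]) cube([92, 92, 1299]);
translate([2075, 424, 0]) cube([92, 92, 1299]);
translate([359, 424, 176]) cube([1716, 92, 86]);
translate([359, 424, 1086]) cube([1716, 92, 86]);
translate([493, 516, 113]) cube([63, 17, 1137]);
translate([690, 516, 113]) cube([63, 17, 1137]);
translate([887, 516, 113]) cube([63, 17, 1137]);
translate([1084, 516, 113]) cube([63, 17, 1137]);
translate([1281, 516, 113]) cube([63, 17, 1137]);
translate([1478, 516, 113]) cube([63, 17, 1137]);
translate([1675, 516, 113]) cube([63, 17, 1137]);
translate([1872, 516, 113]) cube([63, 17, 1137]);


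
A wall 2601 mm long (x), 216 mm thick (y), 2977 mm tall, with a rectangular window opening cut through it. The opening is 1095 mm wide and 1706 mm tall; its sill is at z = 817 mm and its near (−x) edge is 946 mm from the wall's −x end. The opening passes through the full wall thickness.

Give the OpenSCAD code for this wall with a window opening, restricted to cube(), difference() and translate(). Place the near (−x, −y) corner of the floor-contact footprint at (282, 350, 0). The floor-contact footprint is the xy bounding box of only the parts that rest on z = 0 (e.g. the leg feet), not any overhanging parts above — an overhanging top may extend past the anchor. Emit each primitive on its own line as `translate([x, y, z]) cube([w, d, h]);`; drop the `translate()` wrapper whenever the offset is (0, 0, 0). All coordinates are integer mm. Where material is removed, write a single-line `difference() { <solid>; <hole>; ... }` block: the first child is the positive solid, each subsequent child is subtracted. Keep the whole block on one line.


difference() { translate([282, 350, 0]) cube([2601, 216, 2977]); translate([1228, 350, 817]) cube([1095, 216, 1706]); }


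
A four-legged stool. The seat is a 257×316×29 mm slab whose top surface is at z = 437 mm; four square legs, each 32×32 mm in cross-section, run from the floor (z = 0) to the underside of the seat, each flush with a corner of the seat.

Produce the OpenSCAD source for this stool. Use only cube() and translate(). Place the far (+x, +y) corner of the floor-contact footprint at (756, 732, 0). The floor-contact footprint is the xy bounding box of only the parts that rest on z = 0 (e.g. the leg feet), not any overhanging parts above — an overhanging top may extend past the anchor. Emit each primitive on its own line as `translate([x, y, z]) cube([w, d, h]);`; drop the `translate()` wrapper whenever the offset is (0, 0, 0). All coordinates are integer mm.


// leg_h = 437 - 29 = 408
translate([499, 416, 408]) cube([257, 316, 29]);
translate([499, 416, 0]) cube([32, 32, 408]);
translate([724, 416, 0]) cube([32, 32, 408]);
translate([499, 700, 0]) cube([32, 32, 408]);
translate([724, 700, 0]) cube([32, 32, 408]);


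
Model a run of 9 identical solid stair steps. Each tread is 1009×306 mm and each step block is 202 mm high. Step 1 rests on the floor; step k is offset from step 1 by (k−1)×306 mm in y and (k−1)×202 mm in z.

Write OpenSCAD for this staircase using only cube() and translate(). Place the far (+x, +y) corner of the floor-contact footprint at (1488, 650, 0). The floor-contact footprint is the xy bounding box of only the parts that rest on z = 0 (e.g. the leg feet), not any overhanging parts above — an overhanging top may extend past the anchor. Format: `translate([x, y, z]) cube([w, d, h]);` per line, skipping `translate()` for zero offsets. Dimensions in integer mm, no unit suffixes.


translate([479, 344, 0]) cube([1009, 306, 202]);
translate([479, 650, 202]) cube([1009, 306, 202]);
translate([479, 956, 404]) cube([1009, 306, 202]);
translate([479, 1262, 606]) cube([1009, 306, 202]);
translate([479, 1568, 808]) cube([1009, 306, 202]);
translate([479, 1874, 1010]) cube([1009, 306, 202]);
translate([479, 2180, 1212]) cube([1009, 306, 202]);
translate([479, 2486, 1414]) cube([1009, 306, 202]);
translate([479, 2792, 1616]) cube([1009, 306, 202]);


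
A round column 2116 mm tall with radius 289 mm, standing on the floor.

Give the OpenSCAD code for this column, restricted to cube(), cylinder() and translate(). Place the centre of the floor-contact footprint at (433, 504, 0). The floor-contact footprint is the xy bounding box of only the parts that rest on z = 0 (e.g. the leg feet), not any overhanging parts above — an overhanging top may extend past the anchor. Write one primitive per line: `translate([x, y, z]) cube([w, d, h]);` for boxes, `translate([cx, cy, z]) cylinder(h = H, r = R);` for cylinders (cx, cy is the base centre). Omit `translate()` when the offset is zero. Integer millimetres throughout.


translate([433, 504, 0]) cylinder(h = 2116, r = 289);


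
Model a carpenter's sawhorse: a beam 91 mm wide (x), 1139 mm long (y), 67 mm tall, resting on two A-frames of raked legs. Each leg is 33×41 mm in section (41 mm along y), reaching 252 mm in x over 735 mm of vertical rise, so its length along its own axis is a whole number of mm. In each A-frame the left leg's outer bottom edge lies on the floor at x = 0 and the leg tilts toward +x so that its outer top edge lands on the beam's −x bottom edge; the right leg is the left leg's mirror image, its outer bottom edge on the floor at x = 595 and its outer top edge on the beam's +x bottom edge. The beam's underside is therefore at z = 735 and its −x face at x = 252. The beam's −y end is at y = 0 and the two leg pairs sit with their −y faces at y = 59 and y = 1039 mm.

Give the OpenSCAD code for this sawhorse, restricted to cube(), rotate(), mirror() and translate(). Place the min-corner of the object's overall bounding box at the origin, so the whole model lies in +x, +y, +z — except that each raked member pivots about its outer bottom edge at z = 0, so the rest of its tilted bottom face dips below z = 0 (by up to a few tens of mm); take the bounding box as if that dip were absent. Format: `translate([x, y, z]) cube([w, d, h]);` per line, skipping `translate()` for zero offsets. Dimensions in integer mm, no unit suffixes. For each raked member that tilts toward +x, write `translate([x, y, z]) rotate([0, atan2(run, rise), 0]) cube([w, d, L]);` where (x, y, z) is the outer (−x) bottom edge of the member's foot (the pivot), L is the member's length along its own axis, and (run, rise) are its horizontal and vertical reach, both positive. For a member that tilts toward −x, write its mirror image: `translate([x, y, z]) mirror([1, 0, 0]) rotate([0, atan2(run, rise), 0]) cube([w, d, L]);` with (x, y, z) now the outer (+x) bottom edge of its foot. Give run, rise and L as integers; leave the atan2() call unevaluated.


translate([252, 0, 735]) cube([91, 1139, 67]);
translate([0, 59, 0]) rotate([0, atan2(252, 735), 0]) cube([33, 41, 777]);
translate([595, 59, 0]) mirror([1, 0, 0]) rotate([0, atan2(252, 735), 0]) cube([33, 41, 777]);
translate([0, 1039, 0]) rotate([0, atan2(252, 735), 0]) cube([33, 41, 777]);
translate([595, 1039, 0]) mirror([1, 0, 0]) rotate([0, atan2(252, 735), 0]) cube([33, 41, 777]);


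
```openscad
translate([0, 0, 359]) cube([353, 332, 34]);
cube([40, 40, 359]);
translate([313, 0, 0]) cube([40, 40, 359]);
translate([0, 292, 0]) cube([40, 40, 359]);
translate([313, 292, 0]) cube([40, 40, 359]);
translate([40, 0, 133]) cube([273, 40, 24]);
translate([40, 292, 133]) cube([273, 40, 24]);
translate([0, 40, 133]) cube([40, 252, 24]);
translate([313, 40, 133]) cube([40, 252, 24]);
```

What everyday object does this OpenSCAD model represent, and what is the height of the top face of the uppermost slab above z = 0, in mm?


A stool. The seat height is 393 mm.

A 353×332×34 slab at z = 359 on four corner posts — a stool. The seat top is 359 + 34 = 393 mm.


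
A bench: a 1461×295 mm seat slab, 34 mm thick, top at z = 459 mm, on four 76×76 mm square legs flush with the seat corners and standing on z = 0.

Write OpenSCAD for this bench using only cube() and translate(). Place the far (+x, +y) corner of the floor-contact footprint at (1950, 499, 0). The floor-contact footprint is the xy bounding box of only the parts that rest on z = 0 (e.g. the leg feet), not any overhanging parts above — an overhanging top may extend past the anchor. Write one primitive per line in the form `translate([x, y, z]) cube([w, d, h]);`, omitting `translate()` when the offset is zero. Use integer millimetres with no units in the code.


translate([489, 204, 425]) cube([1461, 295, 34]);
translate([489, 204, 0]) cube([76, 76, 425]);
translate([489, 423, 0]) cube([76, 76, 425]);
translate([1874, 204, 0]) cube([76, 76, 425]);
translate([1874, 423, 0]) cube([76, 76, 425]);


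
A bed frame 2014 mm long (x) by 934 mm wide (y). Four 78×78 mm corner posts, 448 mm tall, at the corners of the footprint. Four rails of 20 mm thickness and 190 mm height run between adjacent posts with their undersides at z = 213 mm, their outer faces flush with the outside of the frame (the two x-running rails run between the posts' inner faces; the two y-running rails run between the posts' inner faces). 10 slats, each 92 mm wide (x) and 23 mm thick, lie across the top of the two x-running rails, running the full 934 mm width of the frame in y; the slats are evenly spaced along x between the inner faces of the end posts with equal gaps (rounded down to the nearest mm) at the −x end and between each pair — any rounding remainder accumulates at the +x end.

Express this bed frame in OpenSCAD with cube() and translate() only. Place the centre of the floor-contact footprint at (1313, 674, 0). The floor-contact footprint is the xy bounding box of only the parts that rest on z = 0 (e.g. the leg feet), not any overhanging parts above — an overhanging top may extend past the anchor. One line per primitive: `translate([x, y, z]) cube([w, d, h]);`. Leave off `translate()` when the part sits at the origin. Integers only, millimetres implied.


// slat z = rail_z + rail_h = 213 + 190 = 403
// slat gap = ⌊(1858 − 10·92) / 11⌋ = 85
translate([306, 207, 0]) cube([78, 78, 448]);
translate([306, 1063, 0]) cube([78, 78, 448]);
translate([2242, 207, 0]) cube([78, 78, 448]);
translate([2242, 1063, 0]) cube([78, 78, 448]);
translate([384, 207, 213]) cube([1858, 20, 190]);
translate([384, 1121, 213]) cube([1858, 20, 190]);
translate([306, 285, 213]) cube([20, 778, 190]);
translate([2300, 285, 213]) cube([20, 778, 190]);
translate([469, 207, 403]) cube([92, 934, 23]);
translate([646, 207, 403]) cube([92, 934, 23]);
translate([823, 207, 403]) cube([92, 934, 23]);
translate([1000, 207, 403]) cube([92, 934, 23]);
translate([1177, 207, 403]) cube([92, 934, 23]);
translate([1354, 207, 403]) cube([92, 934, 23]);
translate([1531, 207, 403]) cube([92, 934, 23]);
translate([1708, 207, 403]) cube([92, 934, 23]);
translate([1885, 207, 403]) cube([92, 934, 23]);
translate([2062, 207, 403]) cube([92, 934, 23]);


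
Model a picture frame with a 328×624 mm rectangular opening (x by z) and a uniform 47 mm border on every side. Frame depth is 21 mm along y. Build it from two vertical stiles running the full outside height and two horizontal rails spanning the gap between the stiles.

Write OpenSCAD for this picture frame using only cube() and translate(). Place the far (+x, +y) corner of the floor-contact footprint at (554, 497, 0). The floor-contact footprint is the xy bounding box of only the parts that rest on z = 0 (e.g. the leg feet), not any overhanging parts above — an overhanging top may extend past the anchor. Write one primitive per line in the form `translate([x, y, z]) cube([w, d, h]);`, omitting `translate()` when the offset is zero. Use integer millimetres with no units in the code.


translate([132, 476, 0]) cube([47, 21, 718]);
translate([507, 476, 0]) cube([47, 21, 718]);
translate([179, 476, 0]) cube([328, 21, 47]);
translate([179, 476, 671]) cube([328, 21, 47]);


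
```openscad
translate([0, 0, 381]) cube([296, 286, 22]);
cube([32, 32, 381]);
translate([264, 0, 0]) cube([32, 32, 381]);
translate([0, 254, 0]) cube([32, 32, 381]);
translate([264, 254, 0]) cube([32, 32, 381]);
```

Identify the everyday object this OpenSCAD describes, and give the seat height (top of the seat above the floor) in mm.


A stool. The seat height is 403 mm.

A 296×286×22 slab at z = 381 on four corner posts — a stool. The seat top is 381 + 22 = 403 mm.


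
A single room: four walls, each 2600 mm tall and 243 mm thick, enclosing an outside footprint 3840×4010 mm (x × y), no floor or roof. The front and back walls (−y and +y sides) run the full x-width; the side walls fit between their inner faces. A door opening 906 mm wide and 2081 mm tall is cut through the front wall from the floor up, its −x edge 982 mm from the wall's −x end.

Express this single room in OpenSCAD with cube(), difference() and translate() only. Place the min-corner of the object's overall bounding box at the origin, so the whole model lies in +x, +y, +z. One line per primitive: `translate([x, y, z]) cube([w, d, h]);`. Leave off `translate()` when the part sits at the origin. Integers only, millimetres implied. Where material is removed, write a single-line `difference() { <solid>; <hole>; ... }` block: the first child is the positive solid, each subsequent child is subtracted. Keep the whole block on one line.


difference() { cube([3840, 243, 2600]); translate([982, 0, 0]) cube([906, 243, 2081]); }
translate([0, 3767, 0]) cube([3840, 243, 2600]);
translate([0, 243, 0]) cube([243, 3524, 2600]);
translate([3597, 243, 0]) cube([243, 3524, 2600]);


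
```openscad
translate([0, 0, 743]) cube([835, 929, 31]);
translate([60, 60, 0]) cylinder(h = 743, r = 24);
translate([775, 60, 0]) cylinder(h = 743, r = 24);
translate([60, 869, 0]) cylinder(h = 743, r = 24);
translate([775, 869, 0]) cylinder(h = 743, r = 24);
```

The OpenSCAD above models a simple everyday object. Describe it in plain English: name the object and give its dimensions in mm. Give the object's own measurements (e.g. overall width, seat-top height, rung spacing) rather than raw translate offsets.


A table: top 835 mm (x) × 929 mm (y), 31 mm thick, upper face at z = 774 mm, on four round legs of 48 mm diameter, each leg's bounding box inset 36 mm from the nearest pair of top edges from z = 0 to the bottom of the top.


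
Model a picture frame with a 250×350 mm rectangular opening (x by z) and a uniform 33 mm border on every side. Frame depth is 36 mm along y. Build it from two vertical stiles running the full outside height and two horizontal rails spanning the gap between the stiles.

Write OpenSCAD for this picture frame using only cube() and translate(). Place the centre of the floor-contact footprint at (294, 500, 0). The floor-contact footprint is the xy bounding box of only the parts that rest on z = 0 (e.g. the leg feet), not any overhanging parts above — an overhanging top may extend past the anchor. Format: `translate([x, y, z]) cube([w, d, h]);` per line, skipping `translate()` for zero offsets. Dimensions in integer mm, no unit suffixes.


translate([136, 482, 0]) cube([33, 36, 416]);
translate([419, 482, 0]) cube([33, 36, 416]);
translate([169, 482, 0]) cube([250, 36, 33]);
translate([169, 482, 383]) cube([250, 36, 33]);


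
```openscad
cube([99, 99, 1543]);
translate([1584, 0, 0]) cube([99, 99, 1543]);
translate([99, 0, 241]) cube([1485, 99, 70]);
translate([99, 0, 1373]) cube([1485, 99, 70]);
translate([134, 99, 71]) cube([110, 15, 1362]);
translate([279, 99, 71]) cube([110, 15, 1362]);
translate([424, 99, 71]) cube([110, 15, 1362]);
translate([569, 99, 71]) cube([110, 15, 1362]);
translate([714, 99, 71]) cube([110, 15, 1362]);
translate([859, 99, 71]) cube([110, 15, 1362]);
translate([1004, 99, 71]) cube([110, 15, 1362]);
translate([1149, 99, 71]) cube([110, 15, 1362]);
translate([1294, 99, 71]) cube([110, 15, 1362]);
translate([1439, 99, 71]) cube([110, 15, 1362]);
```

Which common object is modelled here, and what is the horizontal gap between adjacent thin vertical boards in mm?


A fence section. The picket gap is 35 mm.

Two posts, two rails, 10 pickets — a fence section. Span 1485 mm holds 10 pickets of 110 mm with 11 equal gaps: ⌊(1485 − 10·110) / 11⌋ = 35 mm.


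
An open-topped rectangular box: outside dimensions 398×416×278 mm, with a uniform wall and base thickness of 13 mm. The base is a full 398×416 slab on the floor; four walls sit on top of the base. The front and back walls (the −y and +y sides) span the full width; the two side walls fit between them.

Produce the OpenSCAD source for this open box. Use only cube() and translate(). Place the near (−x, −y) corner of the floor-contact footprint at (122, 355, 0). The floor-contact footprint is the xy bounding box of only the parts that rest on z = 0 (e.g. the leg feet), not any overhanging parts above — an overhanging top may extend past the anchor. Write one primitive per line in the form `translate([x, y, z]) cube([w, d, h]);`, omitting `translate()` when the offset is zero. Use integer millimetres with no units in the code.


translate([122, 355, 0]) cube([398, 416, 13]);
translate([122, 355, 13]) cube([398, 13, 265]);
translate([122, 758, 13]) cube([398, 13, 265]);
translate([122, 368, 13]) cube([13, 390, 265]);
translate([507, 368, 13]) cube([13, 390, 265]);


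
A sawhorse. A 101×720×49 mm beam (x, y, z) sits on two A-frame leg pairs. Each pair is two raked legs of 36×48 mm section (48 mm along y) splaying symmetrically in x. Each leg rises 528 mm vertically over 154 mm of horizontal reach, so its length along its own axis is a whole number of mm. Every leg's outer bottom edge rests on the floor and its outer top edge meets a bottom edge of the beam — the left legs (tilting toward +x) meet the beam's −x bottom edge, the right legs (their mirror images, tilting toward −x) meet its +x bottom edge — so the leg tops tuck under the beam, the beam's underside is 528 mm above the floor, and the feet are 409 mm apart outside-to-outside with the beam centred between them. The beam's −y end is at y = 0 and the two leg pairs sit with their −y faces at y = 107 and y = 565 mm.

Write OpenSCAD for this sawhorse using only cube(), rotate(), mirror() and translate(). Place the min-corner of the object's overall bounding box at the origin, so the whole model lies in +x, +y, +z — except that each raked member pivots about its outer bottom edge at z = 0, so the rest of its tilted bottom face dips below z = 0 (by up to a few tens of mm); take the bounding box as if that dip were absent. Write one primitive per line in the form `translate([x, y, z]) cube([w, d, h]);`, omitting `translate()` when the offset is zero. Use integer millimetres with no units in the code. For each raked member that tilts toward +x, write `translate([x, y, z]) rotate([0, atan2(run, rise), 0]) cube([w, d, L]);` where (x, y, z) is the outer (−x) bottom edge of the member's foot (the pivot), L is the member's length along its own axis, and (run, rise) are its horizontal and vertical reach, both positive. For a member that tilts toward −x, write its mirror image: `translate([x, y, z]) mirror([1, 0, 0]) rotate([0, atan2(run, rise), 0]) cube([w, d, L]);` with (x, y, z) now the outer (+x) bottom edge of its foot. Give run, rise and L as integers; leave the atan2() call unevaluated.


translate([154, 0, 528]) cube([101, 720, 49]);
translate([0, 107, 0]) rotate([0, atan2(154, 528), 0]) cube([36, 48, 550]);
translate([409, 107, 0]) mirror([1, 0, 0]) rotate([0, atan2(154, 528), 0]) cube([36, 48, 550]);
translate([0, 565, 0]) rotate([0, atan2(154, 528), 0]) cube([36, 48, 550]);
translate([409, 565, 0]) mirror([1, 0, 0]) rotate([0, atan2(154, 528), 0]) cube([36, 48, 550]);


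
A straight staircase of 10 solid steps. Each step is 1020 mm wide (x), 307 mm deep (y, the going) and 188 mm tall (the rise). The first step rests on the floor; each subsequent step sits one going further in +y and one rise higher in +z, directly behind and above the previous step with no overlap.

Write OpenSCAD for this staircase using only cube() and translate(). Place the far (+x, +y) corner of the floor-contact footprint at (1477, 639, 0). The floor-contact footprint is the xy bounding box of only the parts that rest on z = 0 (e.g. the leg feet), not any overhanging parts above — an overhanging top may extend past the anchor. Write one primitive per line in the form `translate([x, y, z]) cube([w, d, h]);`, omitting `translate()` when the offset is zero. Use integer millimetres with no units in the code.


translate([457, 332, 0]) cube([1020, 307, 188]);
translate([457, 639, 188]) cube([1020, 307, 188]);
translate([457, 946, 376]) cube([1020, 307, 188]);
translate([457, 1253, 564]) cube([1020, 307, 188]);
translate([457, 1560, 752]) cube([1020, 307, 188]);
translate([457, 1867, 940]) cube([1020, 307, 188]);
translate([457, 2174, 1128]) cube([1020, 307, 188]);
translate([457, 2481, 1316]) cube([1020, 307, 188]);
translate([457, 2788, 1504]) cube([1020, 307, 188]);
translate([457, 3095, 1692]) cube([1020, 307, 188]);


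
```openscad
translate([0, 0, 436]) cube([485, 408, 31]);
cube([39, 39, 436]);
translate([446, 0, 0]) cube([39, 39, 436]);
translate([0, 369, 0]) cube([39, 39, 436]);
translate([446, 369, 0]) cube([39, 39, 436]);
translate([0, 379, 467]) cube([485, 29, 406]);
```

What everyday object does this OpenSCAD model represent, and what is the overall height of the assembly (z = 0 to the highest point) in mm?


A chair. The overall height is 873 mm.

A slab on four corner posts with a tall panel at the back — a chair. The seat slab sits at z = 436 with thickness 31, and the 406 mm backrest starts at the seat top, so the overall height is 436 + 31 + 406 = 873 mm.


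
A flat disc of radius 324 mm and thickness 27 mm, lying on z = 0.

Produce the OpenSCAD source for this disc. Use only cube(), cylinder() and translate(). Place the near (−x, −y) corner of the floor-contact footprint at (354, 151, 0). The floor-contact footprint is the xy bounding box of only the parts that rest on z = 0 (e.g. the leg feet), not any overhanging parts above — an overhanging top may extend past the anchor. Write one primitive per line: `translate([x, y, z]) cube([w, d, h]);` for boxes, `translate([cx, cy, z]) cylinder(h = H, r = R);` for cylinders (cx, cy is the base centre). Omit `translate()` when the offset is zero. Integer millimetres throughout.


translate([678, 475, 0]) cylinder(h = 27, r = 324);


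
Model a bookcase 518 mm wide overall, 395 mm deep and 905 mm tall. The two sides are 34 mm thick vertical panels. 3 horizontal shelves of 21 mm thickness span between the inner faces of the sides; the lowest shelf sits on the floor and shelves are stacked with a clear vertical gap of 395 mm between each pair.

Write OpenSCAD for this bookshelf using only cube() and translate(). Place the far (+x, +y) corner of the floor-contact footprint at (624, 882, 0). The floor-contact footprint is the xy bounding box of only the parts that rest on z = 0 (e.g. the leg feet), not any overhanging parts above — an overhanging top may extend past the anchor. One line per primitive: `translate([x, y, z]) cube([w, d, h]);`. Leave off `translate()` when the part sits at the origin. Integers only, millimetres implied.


translate([106, 487, 0]) cube([34, 395, 905]);
translate([590, 487, 0]) cube([34, 395, 905]);
translate([140, 487, 0]) cube([450, 395, 21]);
translate([140, 487, 416]) cube([450, 395, 21]);
translate([140, 487, 832]) cube([450, 395, 21]);


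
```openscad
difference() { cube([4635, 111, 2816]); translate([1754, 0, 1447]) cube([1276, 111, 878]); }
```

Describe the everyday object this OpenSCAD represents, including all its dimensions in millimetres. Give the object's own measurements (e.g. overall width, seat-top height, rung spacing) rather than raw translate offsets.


A wall 4635 mm long (x), 111 mm thick (y), 2816 mm tall, with a rectangular window opening cut through it. The opening is 1276 mm wide and 878 mm tall; its sill is at z = 1447 mm and its near (−x) edge is 1754 mm from the wall's −x end. The opening passes through the full wall thickness.


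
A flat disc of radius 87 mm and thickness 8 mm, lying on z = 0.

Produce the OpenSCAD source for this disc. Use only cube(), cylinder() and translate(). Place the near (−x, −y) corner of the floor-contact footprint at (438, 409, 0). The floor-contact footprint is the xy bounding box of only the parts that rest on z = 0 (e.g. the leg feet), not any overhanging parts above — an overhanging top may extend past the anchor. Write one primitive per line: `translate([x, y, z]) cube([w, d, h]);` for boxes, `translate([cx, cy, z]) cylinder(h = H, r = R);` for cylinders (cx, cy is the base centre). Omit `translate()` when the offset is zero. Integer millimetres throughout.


translate([525, 496, 0]) cylinder(h = 8, r = 87);


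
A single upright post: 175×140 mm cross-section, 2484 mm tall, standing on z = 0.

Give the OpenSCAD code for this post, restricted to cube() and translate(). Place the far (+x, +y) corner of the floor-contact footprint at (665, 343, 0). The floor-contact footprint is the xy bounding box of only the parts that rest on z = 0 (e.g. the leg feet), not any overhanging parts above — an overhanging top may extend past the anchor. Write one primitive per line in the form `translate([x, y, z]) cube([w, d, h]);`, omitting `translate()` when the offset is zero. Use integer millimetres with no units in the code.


translate([490, 203, 0]) cube([175, 140, 2484]);


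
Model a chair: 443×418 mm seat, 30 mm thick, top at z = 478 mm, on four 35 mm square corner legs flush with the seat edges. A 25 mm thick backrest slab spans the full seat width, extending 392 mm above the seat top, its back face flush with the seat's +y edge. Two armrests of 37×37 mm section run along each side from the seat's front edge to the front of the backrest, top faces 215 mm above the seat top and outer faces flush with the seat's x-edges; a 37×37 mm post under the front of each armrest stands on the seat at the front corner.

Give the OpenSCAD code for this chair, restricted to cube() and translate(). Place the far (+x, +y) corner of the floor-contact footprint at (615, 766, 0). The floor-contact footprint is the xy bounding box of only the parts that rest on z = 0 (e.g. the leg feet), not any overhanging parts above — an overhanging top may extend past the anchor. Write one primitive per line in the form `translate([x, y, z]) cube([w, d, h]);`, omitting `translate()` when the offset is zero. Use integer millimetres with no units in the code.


translate([172, 348, 448]) cube([443, 418, 30]);
translate([172, 348, 0]) cube([35, 35, 448]);
translate([580, 348, 0]) cube([35, 35, 448]);
translate([172, 731, 0]) cube([35, 35, 448]);
translate([580, 731, 0]) cube([35, 35, 448]);
translate([172, 741, 478]) cube([443, 25, 392]);
translate([172, 348, 656]) cube([37, 393, 37]);
translate([578, 348, 656]) cube([37, 393, 37]);
translate([172, 348, 478]) cube([37, 37, 178]);
translate([578, 348, 478]) cube([37, 37, 178]);


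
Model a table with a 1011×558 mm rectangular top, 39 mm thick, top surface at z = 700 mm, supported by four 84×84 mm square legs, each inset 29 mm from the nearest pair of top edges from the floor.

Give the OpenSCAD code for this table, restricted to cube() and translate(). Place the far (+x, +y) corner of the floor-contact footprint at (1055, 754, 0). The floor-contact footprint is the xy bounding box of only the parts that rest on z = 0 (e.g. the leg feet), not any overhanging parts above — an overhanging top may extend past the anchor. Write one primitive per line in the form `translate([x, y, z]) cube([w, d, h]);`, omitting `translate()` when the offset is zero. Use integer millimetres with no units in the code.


// leg_h = 700 - 39 = 661
translate([73, 225, 661]) cube([1011, 558, 39]);
translate([102, 254, 0]) cube([84, 84, 661]);
translate([971, 254, 0]) cube([84, 84, 661]);
translate([102, 670, 0]) cube([84, 84, 661]);
translate([971, 670, 0]) cube([84, 84, 661]);


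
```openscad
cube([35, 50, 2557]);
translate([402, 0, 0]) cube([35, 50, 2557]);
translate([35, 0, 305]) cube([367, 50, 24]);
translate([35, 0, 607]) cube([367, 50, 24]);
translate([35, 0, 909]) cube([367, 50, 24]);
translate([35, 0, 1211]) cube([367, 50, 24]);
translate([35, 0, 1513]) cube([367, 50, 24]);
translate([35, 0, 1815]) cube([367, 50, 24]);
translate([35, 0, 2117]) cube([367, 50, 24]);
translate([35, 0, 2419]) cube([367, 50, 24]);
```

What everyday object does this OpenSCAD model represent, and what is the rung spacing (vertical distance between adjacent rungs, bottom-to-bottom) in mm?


A ladder. The rung spacing is 302 mm.

Two tall 35×50 posts with 8 short bars between them — a ladder. Adjacent rungs sit at z = 305 and z = 607, so the spacing is 607 − 305 = 302 mm.


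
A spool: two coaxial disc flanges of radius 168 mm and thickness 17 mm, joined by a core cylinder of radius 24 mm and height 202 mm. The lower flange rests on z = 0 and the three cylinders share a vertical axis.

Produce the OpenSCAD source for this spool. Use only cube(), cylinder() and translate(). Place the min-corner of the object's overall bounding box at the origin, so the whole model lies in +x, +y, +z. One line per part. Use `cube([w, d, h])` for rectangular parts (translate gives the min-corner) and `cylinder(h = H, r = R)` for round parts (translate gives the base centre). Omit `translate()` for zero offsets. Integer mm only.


translate([168, 168, 0]) cylinder(h = 17, r = 168);
translate([168, 168, 17]) cylinder(h = 202, r = 24);
translate([168, 168, 219]) cylinder(h = 17, r = 168);


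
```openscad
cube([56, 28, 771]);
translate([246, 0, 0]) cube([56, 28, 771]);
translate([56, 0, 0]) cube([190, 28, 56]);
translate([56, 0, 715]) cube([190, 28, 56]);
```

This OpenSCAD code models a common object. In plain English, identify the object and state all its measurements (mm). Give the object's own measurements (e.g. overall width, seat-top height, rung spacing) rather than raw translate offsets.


A rectangular picture frame lying in the x–z plane (depth along y). The opening is 190 mm wide (x) by 659 mm tall (z), surrounded by a border 56 mm wide on all four sides. The frame is 28 mm deep and is made of two full-height vertical stiles with two horizontal rails fitted between them.


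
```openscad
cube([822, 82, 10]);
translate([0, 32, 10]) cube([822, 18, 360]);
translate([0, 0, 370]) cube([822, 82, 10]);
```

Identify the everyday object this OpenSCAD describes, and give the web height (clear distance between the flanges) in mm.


An I-beam. The web height is 360 mm.

Two wide flanges with a thin centred web — an I-beam. Overall 380 mm minus two 10 mm flanges gives a web of 380 − 2·10 = 360 mm.


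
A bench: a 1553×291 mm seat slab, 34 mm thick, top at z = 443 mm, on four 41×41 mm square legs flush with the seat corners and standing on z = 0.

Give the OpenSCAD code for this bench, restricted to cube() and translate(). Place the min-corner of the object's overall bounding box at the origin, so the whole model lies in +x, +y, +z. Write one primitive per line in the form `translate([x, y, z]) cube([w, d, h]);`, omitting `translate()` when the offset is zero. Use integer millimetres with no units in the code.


translate([0, 0, 409]) cube([1553, 291, 34]);
cube([41, 41, 409]);
translate([0, 250, 0]) cube([41, 41, 409]);
translate([1512, 0, 0]) cube([41, 41, 409]);
translate([1512, 250, 0]) cube([41, 41, 409]);


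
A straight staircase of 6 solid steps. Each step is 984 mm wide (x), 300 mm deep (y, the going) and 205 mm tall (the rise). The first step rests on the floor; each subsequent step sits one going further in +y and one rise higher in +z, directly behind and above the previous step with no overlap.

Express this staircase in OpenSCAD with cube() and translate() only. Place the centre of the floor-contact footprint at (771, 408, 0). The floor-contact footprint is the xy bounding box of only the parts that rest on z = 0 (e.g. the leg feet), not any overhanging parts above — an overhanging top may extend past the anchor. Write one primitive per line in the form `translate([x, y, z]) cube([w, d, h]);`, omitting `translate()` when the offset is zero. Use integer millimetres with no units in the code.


translate([279, 258, 0]) cube([984, 300, 205]);
translate([279, 558, 205]) cube([984, 300, 205]);
translate([279, 858, 410]) cube([984, 300, 205]);
translate([279, 1158, 615]) cube([984, 300, 205]);
translate([279, 1458, 820]) cube([984, 300, 205]);
translate([279, 1758, 1025]) cube([984, 300, 205]);


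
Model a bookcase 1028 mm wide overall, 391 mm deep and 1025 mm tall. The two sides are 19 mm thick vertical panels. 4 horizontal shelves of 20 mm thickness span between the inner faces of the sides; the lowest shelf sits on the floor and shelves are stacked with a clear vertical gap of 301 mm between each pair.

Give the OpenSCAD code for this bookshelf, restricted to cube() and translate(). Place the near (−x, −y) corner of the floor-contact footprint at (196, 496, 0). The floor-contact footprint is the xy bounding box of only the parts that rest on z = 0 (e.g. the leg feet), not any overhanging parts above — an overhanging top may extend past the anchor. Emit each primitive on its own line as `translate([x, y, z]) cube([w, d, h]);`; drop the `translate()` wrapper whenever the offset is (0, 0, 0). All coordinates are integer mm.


translate([196, 496, 0]) cube([19, 391, 1025]);
translate([1205, 496, 0]) cube([19, 391, 1025]);
translate([215, 496, 0]) cube([990, 391, 20]);
translate([215, 496, 321]) cube([990, 391, 20]);
translate([215, 496, 642]) cube([990, 391, 20]);
translate([215, 496, 963]) cube([990, 391, 20]);


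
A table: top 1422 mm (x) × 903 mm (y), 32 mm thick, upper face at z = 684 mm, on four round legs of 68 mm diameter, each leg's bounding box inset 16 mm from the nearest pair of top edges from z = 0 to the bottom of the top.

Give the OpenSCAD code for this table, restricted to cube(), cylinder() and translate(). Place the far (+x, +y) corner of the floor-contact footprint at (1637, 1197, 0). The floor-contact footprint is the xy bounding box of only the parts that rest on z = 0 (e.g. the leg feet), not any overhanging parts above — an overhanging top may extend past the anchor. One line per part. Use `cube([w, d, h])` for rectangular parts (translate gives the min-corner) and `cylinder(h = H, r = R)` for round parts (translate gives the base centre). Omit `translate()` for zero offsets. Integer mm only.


// leg_h = 684 - 32 = 652
translate([231, 310, 652]) cube([1422, 903, 32]);
translate([281, 360, 0]) cylinder(h = 652, r = 34);
translate([1603, 360, 0]) cylinder(h = 652, r = 34);
translate([281, 1163, 0]) cylinder(h = 652, r = 34);
translate([1603, 1163, 0]) cylinder(h = 652, r = 34);


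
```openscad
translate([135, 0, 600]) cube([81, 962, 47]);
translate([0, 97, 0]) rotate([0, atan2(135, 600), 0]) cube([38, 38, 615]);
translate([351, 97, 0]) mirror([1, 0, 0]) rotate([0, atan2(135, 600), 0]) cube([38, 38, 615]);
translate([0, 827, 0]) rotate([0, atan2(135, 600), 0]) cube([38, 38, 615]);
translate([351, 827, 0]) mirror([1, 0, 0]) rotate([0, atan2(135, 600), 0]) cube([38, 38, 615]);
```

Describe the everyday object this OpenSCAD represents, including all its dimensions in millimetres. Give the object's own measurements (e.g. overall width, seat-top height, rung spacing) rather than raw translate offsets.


A sawhorse. A 81×962×47 mm beam (x, y, z) sits on two A-frame leg pairs. Each pair is two raked legs of 38×38 mm section (38 mm along y) splaying symmetrically in x. Each leg rises 600 mm vertically over 135 mm of horizontal reach and is 615 mm long along its own axis. Every leg's outer bottom edge rests on the floor and its outer top edge meets a bottom edge of the beam — the left legs (tilting toward +x) meet the beam's −x bottom edge, the right legs (their mirror images, tilting toward −x) meet its +x bottom edge — so the leg tops tuck under the beam, the beam's underside is 600 mm above the floor, and the feet are 351 mm apart outside-to-outside with the beam centred between them. The two leg pairs are set in 97 mm from either end of the beam.


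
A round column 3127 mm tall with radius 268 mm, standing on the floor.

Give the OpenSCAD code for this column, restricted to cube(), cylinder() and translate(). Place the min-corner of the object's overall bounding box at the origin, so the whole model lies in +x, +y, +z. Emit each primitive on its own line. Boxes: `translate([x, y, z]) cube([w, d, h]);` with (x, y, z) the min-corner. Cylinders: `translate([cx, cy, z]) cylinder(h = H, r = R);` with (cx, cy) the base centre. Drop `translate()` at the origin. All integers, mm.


translate([268, 268, 0]) cylinder(h = 3127, r = 268);


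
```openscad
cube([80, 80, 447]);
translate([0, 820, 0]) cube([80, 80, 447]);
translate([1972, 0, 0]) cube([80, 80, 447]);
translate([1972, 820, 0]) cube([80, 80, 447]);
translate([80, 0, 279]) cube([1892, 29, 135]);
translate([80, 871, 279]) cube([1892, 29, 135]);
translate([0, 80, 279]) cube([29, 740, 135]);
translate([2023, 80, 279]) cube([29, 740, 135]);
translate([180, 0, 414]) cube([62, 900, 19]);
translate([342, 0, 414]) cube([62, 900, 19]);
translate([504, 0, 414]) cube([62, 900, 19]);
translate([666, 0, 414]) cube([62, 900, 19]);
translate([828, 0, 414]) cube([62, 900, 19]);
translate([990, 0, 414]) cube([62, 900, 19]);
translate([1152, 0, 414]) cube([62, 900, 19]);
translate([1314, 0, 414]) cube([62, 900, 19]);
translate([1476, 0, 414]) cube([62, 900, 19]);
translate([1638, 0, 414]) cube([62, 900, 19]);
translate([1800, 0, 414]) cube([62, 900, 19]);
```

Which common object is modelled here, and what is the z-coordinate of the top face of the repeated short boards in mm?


A bed frame. The slat-top height is 433 mm.

Four posts, four rails, and a row of slats — a bed frame. Slats sit on the rails at z = 279 + 135 = 414; with slat thickness 19, the top is 433 mm.
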